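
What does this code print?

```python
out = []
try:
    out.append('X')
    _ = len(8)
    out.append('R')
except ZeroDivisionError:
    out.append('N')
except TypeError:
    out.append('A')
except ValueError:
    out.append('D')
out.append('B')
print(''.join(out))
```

Execution trace: 'X' (try body) → 'A' (except TypeError) → 'B' (after the try/except). Output: XAB

Answer: XAB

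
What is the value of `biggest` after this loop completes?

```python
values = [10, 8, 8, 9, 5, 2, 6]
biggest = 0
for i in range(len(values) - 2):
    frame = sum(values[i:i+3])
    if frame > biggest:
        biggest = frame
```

Max sum of 3-element window in [10, 8, 8, 9, 5, 2, 6]
`biggest` takes the values: 0 → 26

Answer: 26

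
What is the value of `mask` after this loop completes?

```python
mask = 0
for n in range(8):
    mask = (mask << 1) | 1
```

Build 8 consecutive 1-bits: 0b11111111
`mask` takes the values: 0 → 1 → 3 → 7 → 15 → 31 → 63 → 127 → 255

Answer: 255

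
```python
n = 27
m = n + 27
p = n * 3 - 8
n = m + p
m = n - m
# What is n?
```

Trace:
`n = 27` → n = 27
`m = n + 27` → m = 54
`p = n * 3 - 8` → p = 73
`n = m + p` → n = 127
`m = n - m` → m = 73
So n = 127

Answer: 127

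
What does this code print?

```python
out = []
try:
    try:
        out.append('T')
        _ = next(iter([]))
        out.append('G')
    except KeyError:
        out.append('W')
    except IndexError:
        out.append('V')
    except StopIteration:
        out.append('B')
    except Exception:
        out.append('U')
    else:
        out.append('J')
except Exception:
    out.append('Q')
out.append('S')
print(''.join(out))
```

Execution trace: 'T' (inner try body) → 'B' (inner except StopIteration) → 'S' (after the try/except). Output: TBS

Answer: TBS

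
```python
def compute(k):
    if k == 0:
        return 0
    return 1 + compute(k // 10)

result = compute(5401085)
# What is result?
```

Count of digits of 5401085: 7

Answer: 7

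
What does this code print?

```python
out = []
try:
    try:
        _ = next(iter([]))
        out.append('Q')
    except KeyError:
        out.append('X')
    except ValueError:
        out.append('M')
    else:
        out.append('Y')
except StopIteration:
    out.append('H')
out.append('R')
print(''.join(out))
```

Execution trace: 'H' (outer except StopIteration) → 'R' (after the try/except). Output: HR

Answer: HR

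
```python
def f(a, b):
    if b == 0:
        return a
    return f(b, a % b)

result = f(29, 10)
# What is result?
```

f(29, 10) -> f(10, 9) -> f(9, 1) -> f(1, 0) -> 1

Answer: 1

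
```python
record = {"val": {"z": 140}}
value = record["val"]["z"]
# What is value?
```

Trace:
`record = {"val": {"z": 140}}` → record = {'val': {'z': 140}}
`value = record["val"]["z"]` → value = 140
So value = 140

Answer: 140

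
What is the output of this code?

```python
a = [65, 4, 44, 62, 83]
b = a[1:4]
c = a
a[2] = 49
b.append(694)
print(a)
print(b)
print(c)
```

Key concept: slice vs alias.
Step by step:
`a = [65, 4, 44, 62, 83]` → a = [65, 4, 44, 62, 83]
`b = a[1:4]` → b = [4, 44, 62]
`c = a` → c = [65, 4, 44, 62, 83] (same object as a)
`a[2] = 49` → a = [65, 4, 49, 62, 83] (same object as c); c = [65, 4, 49, 62, 83] (same object as a)
`b.append(694)` → b = [4, 44, 62, 694]
`print(a)` → prints [65, 4, 49, 62, 83]
`print(b)` → prints [4, 44, 62, 694]
`print(c)` → prints [65, 4, 49, 62, 83]

Answer:
[65, 4, 49, 62, 83]
[4, 44, 62, 694]
[65, 4, 49, 62, 83]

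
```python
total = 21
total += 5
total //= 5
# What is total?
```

Trace:
`total = 21` → total = 21
`total += 5` → total = 26
`total //= 5` → total = 5
So total = 5

Answer: 5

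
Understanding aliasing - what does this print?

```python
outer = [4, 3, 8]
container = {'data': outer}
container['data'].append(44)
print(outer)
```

Key concept: dict holds reference to list.
Step by step:
`outer = [4, 3, 8]` → outer = [4, 3, 8]
`container = {'data': outer}` → container = {'data': [4, 3, 8]}
`container['data'].append(44)` → outer = [4, 3, 8, 44]; container = {'data': [4, 3, 8, 44]}
`print(outer)` → prints [4, 3, 8, 44]

Answer: [4, 3, 8, 44]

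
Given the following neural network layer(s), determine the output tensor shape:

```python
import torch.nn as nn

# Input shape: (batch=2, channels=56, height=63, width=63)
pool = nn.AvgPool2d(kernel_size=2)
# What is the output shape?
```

Input: (2, 56, 63, 63) -> Output: (2, 56, 31, 31)

Answer: (2, 56, 31, 31)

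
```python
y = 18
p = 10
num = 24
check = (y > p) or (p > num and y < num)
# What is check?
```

Trace:
`y = 18` → y = 18
`p = 10` → p = 10
`num = 24` → num = 24
`check = (y > p) or (p > num and y < num)` → check = True
So check = True

Answer: True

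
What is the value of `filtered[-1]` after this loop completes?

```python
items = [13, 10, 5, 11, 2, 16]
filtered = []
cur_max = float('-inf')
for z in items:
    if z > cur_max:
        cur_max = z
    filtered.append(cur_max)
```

Running max ends at 16
`filtered` takes the values: [] → [13] → [13, 13] → [13, 13, 13] → [13, 13, 13, 13] → [13, 13, 13, 13, 13] → [13, 13, 13, 13, 13, 16]
So `filtered[-1]` = 16

Answer: 16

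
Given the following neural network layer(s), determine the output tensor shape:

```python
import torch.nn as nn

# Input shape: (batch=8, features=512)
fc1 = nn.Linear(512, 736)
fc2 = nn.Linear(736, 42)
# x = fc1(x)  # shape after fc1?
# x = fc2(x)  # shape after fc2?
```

Input: (8, 512) -> after fc1: (8, 736) -> Output: (8, 42)

Answer: (8, 42)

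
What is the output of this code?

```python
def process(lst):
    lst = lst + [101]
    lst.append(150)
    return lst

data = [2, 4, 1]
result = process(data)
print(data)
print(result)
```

Key concept: rebinding parameter vs mutation.
Step by step:
`data = [2, 4, 1]` → data = [2, 4, 1]
`result = process(data)` → result = [2, 4, 1, 101, 150]
`print(data)` → prints [2, 4, 1]
`print(result)` → prints [2, 4, 1, 101, 150]

Answer:
[2, 4, 1]
[2, 4, 1, 101, 150]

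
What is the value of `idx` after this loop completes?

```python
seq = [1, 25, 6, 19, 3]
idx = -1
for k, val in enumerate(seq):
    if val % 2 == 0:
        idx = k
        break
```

First even number index in [1, 25, 6, 19, 3]
`idx` takes the values: -1 → 2

Answer: 2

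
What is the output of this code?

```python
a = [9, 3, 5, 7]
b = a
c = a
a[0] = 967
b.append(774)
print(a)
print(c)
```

Key concept: multiple aliases.
Step by step:
`a = [9, 3, 5, 7]` → a = [9, 3, 5, 7]
`b = a` → b = [9, 3, 5, 7] (same object as a)
`c = a` → c = [9, 3, 5, 7] (same object as a, b)
`a[0] = 967` → a = [967, 3, 5, 7] (same object as b, c); b = [967, 3, 5, 7] (same object as a, c); c = [967, 3, 5, 7] (same object as a, b)
`b.append(774)` → a = [967, 3, 5, 7, 774] (same object as b, c); b = [967, 3, 5, 7, 774] (same object as a, c); c = [967, 3, 5, 7, 774] (same object as a, b)
`print(a)` → prints [967, 3, 5, 7, 774]
`print(c)` → prints [967, 3, 5, 7, 774]

Answer:
[967, 3, 5, 7, 774]
[967, 3, 5, 7, 774]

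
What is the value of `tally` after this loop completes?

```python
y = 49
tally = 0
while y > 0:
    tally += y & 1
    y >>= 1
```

Count set bits in 49 (binary: 0b110001)
`tally` takes the values: 0 → 1 → 2 → 3

Answer: 3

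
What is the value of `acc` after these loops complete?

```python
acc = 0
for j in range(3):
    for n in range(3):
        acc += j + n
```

Sum of all j+n for j,n in 3x3
`acc` takes the values: 0 → 1 → 3 → 4 → 6 → 9 → 11 → 14 → 18

Answer: 18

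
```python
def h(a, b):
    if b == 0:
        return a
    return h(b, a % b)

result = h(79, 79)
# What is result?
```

h(79, 79) -> h(79, 0) -> 79

Answer: 79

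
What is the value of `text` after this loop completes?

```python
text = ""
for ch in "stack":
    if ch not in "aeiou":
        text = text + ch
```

Remove vowels from 'stack'
`text` takes the values: "" → "s" → "st" → "stc" → "stck"

Answer: "stck"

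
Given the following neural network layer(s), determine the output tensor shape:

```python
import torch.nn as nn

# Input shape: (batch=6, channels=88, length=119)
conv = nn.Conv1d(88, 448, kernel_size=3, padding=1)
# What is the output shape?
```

Input: (6, 88, 119) -> Output: (6, 448, 119)

Answer: (6, 448, 119)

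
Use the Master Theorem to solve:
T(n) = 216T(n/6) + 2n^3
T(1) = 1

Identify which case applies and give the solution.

a=216, b=6, f(n)=2n^3. log_6(216) = 3. Since c=3 = 3, Case 2 applies: T(n) = Θ(n^log_b(a) · log n) = O(n^3 log n).

Answer: O(n^3 log n) - Case 2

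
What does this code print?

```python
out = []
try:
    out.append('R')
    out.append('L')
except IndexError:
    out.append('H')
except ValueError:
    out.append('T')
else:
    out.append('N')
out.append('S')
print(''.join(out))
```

Execution trace: 'R' (try body) → 'L' (try body, no exception) → 'N' (else) → 'S' (after the try/except). Output: RLNS

Answer: RLNS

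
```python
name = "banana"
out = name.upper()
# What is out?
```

Trace:
`name = "banana"` → name = 'banana'
`out = name.upper()` → out = 'BANANA'
So out = 'BANANA'

Answer: 'BANANA'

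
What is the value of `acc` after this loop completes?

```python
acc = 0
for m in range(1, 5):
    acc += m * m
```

Sum of squares 1² to 4² = 30
`acc` takes the values: 0 → 1 → 5 → 14 → 30

Answer: 30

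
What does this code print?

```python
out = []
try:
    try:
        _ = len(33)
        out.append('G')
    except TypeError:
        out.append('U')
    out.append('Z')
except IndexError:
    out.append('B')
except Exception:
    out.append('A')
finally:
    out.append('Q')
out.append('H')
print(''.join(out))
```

Execution trace: 'U' (inner except TypeError) → 'Z' (try body, no exception) → 'Q' (finally) → 'H' (after the try/except). Output: UZQH

Answer: UZQH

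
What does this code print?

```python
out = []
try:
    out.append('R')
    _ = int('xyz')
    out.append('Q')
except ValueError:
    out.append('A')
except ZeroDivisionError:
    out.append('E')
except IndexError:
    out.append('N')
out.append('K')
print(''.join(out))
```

Execution trace: 'R' (try body) → 'A' (except ValueError) → 'K' (after the try/except). Output: RAK

Answer: RAK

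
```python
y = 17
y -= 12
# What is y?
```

Trace:
`y = 17` → y = 17
`y -= 12` → y = 5
So y = 5

Answer: 5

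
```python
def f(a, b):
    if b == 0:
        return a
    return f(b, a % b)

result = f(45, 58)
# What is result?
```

f(45, 58) -> f(58, 45) -> f(45, 13) -> f(13, 6) -> f(6, 1) -> f(1, 0) -> 1

Answer: 1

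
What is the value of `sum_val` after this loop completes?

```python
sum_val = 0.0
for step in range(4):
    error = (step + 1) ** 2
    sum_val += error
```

Sum of squared losses 1² + 2² + ... + 4²
`sum_val` takes the values: 0.0 → 1.0 → 5.0 → 14.0 → 30.0

Answer: 30.0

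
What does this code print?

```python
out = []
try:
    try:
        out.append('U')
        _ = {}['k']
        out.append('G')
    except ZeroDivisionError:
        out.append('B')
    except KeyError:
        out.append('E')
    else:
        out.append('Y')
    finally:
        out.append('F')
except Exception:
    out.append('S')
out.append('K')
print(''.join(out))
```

Execution trace: 'U' (inner try body) → 'E' (inner except KeyError) → 'F' (inner finally) → 'K' (after the try/except). Output: UEFK

Answer: UEFK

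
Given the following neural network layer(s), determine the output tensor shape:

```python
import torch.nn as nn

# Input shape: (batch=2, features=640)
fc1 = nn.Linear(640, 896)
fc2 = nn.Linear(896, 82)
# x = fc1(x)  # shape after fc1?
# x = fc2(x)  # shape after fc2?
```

Input: (2, 640) -> after fc1: (2, 896) -> Output: (2, 82)

Answer: (2, 82)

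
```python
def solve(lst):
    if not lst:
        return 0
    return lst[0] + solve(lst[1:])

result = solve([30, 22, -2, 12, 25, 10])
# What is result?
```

30 + 22 + (-2) + 12 + 25 + 10 + 0 = 97

Answer: 97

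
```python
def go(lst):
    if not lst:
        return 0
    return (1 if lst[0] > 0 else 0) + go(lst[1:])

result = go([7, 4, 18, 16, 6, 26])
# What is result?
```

Count of positive elements in [7, 4, 18, 16, 6, 26] = 6

Answer: 6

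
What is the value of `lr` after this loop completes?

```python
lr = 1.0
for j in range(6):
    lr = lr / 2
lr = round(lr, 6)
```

Halving LR 6 times: 1 / 2^6
`lr` takes the values: 1.0 → 0.5 → 0.25 → 0.125 → 0.0625 → 0.03125 → 0.015625

Answer: 0.015625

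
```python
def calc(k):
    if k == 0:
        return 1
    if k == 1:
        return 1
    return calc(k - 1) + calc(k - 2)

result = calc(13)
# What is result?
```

Build up from base cases: calc(0)=1, calc(1)=1, calc(2)=2, calc(3)=3, calc(4)=5, calc(5)=8, calc(6)=13, ..., calc(13)=377

Answer: 377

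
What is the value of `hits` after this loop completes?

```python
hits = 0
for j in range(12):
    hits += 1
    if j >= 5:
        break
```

Loop breaks when j reaches 5, hits is 6
`hits` takes the values: 0 → 1 → 2 → 3 → 4 → 5 → 6

Answer: 6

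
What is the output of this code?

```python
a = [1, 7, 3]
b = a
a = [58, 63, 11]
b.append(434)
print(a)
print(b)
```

Key concept: rebinding vs mutation: a is rebound to a new list, b still points at the original.
Step by step:
`a = [1, 7, 3]` → a = [1, 7, 3]
`b = a` → b = [1, 7, 3] (same object as a)
`a = [58, 63, 11]` → a = [58, 63, 11]
`b.append(434)` → b = [1, 7, 3, 434]
`print(a)` → prints [58, 63, 11]
`print(b)` → prints [1, 7, 3, 434]

Answer:
[58, 63, 11]
[1, 7, 3, 434]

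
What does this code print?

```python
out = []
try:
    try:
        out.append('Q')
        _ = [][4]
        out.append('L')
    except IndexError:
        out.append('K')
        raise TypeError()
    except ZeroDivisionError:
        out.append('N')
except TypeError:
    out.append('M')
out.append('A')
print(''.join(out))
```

Execution trace: 'Q' (inner try body) → 'K' (inner except IndexError) → 'M' (outer except TypeError) → 'A' (after the try/except). Output: QKMA

Answer: QKMA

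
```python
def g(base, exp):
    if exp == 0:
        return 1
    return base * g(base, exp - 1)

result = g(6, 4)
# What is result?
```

g(6, 4) = 6 * 6 * 6 * 6 = 1296

Answer: 1296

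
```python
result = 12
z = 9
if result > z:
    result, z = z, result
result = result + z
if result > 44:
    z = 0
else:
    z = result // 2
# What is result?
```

Trace:
`result = 12` → result = 12
`z = 9` → z = 9
`if result > z: ...` → result > z is True → result = 9; z = 12
`result = result + z` → result = 21
`if result > 44: ...` → result > 44 is False, take else branch → z = 10
So result = 21

Answer: 21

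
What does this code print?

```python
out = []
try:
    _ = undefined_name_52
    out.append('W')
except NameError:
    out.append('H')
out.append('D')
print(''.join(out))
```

Execution trace: 'H' (except NameError) → 'D' (after the try/except). Output: HD

Answer: HD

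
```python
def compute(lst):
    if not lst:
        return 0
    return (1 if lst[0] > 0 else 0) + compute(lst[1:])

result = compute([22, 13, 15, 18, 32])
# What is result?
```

Count of positive elements in [22, 13, 15, 18, 32] = 5

Answer: 5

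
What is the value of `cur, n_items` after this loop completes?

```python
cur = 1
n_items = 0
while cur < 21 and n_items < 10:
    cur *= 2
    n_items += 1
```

Double until >= 21 or 10 iterations
`cur, n_items` takes the values: (1, 0) → (2, 0) → (2, 1) → (4, 1) → (4, 2) → (8, 2) → (8, 3) → (16, 3) → (16, 4) → (32, 4) → (32, 5)

Answer: 32, 5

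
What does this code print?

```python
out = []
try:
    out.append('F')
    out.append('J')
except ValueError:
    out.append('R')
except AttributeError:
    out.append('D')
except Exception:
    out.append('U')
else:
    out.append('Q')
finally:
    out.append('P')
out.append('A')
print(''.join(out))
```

Execution trace: 'F' (try body) → 'J' (try body, no exception) → 'Q' (else) → 'P' (finally) → 'A' (after the try/except). Output: FJQPA

Answer: FJQPA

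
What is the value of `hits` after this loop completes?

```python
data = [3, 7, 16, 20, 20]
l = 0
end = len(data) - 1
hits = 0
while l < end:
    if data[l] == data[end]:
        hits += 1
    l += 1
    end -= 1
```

Count matching pairs from ends
`hits` takes the values: 0

Answer: 0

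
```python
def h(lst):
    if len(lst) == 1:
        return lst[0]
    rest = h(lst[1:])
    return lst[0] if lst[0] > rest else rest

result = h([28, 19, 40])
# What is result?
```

Recursive max over [28, 19, 40] = 40

Answer: 40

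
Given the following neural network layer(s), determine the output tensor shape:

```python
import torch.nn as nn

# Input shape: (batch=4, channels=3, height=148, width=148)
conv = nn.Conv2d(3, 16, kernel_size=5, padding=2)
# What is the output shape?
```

Input: (4, 3, 148, 148) -> Output: (4, 16, 148, 148)

Answer: (4, 16, 148, 148)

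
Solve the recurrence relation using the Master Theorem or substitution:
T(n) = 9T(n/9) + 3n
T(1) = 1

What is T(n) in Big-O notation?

By Master Theorem: a=9, b=9, f(n)=3n. Since log_9(9) = 1 and f(n) = Θ(n^1), Case 2 applies. T(n) = O(n log n).

Answer: O(n log n)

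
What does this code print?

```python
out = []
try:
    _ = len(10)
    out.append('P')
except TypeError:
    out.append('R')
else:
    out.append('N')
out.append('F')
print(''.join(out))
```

Execution trace: 'R' (except TypeError) → 'F' (after the try/except). Output: RF

Answer: RF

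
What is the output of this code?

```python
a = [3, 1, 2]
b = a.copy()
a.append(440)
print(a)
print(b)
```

Key concept: list.copy() creates independent copy.
Step by step:
`a = [3, 1, 2]` → a = [3, 1, 2]
`b = a.copy()` → b = [3, 1, 2]
`a.append(440)` → a = [3, 1, 2, 440]
`print(a)` → prints [3, 1, 2, 440]
`print(b)` → prints [3, 1, 2]

Answer:
[3, 1, 2, 440]
[3, 1, 2]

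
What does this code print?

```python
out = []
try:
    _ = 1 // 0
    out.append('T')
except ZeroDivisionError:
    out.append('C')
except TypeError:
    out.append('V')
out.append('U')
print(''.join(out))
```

Execution trace: 'C' (except ZeroDivisionError) → 'U' (after the try/except). Output: CU

Answer: CU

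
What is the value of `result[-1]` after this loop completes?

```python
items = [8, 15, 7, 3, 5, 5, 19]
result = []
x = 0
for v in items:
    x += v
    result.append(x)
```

Cumulative sum ends at 62
`result` takes the values: [] → [8] → [8, 23] → [8, 23, 30] → [8, 23, 30, 33] → [8, 23, 30, 33, 38] → [8, 23, 30, 33, 38, 43] → [8, 23, 30, 33, 38, 43, 62]
So `result[-1]` = 62

Answer: 62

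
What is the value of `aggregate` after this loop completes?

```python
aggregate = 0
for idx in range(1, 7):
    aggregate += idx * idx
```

Sum of squares 1² to 6² = 91
`aggregate` takes the values: 0 → 1 → 5 → 14 → 30 → 55 → 91

Answer: 91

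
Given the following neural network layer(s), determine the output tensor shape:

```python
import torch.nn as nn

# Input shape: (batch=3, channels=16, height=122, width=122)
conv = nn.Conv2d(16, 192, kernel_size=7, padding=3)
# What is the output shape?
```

Input: (3, 16, 122, 122) -> Output: (3, 192, 122, 122)

Answer: (3, 192, 122, 122)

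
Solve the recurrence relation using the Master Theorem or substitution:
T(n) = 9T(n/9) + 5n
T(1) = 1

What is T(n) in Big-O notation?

By Master Theorem: a=9, b=9, f(n)=5n. Since log_9(9) = 1 and f(n) = Θ(n^1), Case 2 applies. T(n) = O(n log n).

Answer: O(n log n)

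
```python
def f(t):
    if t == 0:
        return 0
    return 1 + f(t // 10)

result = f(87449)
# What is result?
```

Count of digits of 87449: 5

Answer: 5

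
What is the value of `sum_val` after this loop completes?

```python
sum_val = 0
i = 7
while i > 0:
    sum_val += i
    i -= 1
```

Sum 7 down to 1
`sum_val` takes the values: 0 → 7 → 13 → 18 → 22 → 25 → 27 → 28

Answer: 28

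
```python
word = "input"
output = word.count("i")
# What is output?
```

Trace:
`word = "input"` → word = 'input'
`output = word.count("i")` → output = 1
So output = 1

Answer: 1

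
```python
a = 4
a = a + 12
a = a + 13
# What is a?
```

Trace:
`a = 4` → a = 4
`a = a + 12` → a = 16
`a = a + 13` → a = 29
So a = 29

Answer: 29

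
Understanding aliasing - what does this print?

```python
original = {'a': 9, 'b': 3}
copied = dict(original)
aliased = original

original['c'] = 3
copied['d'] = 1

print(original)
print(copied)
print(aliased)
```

Key concept: dict() creates copy, assignment creates alias.
Step by step:
`original = {'a': 9, 'b': 3}` → original = {'a': 9, 'b': 3}
`copied = dict(original)` → copied = {'a': 9, 'b': 3}
`aliased = original` → aliased = {'a': 9, 'b': 3} (same object as original)
`original['c'] = 3` → original = {'a': 9, 'b': 3, 'c': 3} (same object as aliased); aliased = {'a': 9, 'b': 3, 'c': 3} (same object as original)
`copied['d'] = 1` → copied = {'a': 9, 'b': 3, 'd': 1}
`print(original)` → prints {'a': 9, 'b': 3, 'c': 3}
`print(copied)` → prints {'a': 9, 'b': 3, 'd': 1}
`print(aliased)` → prints {'a': 9, 'b': 3, 'c': 3}

Answer:
{'a': 9, 'b': 3, 'c': 3}
{'a': 9, 'b': 3, 'd': 1}
{'a': 9, 'b': 3, 'c': 3}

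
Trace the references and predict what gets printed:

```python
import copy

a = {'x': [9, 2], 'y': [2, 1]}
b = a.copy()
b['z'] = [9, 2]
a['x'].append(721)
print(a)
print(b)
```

Key concept: shallow copy of dict with mutable values.
Step by step:
`a = {'x': [9, 2], 'y': [2, 1]}` → a = {'x': [9, 2], 'y': [2, 1]}
`b = a.copy()` → b = {'x': [9, 2], 'y': [2, 1]}
`b['z'] = [9, 2]` → b = {'x': [9, 2], 'y': [2, 1], 'z': [9, 2]}
`a['x'].append(721)` → a = {'x': [9, 2, 721], 'y': [2, 1]}; b = {'x': [9, 2, 721], 'y': [2, 1], 'z': [9, 2]}
`print(a)` → prints {'x': [9, 2, 721], 'y': [2, 1]}
`print(b)` → prints {'x': [9, 2, 721], 'y': [2, 1], 'z': [9, 2]}

Answer:
{'x': [9, 2, 721], 'y': [2, 1]}
{'x': [9, 2, 721], 'y': [2, 1], 'z': [9, 2]}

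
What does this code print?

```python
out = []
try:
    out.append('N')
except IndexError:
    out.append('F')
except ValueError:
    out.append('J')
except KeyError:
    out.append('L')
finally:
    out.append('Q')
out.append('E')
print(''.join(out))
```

Execution trace: 'N' (try body, no exception) → 'Q' (finally) → 'E' (after the try/except). Output: NQE

Answer: NQE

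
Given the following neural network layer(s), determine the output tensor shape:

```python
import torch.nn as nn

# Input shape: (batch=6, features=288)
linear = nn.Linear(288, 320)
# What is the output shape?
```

Input: (6, 288) -> Output: (6, 320)

Answer: (6, 320)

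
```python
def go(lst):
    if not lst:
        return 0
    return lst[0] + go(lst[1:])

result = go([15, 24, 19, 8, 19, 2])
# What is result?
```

15 + 24 + 19 + 8 + 19 + 2 + 0 = 87

Answer: 87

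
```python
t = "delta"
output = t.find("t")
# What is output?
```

Trace:
`t = "delta"` → t = 'delta'
`output = t.find("t")` → output = 3
So output = 3

Answer: 3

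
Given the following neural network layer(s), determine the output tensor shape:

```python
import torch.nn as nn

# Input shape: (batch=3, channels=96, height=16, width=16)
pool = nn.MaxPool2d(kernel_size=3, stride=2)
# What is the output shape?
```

Input: (3, 96, 16, 16) -> Output: (3, 96, 7, 7)

Answer: (3, 96, 7, 7)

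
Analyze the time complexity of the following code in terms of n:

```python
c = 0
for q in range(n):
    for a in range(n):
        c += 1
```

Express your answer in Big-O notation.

Each loop level contributes: n × n. Multiplying the contributions gives O(n^2).

Answer: O(n^2)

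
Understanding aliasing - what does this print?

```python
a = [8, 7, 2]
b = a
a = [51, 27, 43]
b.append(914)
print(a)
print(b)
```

Key concept: rebinding vs mutation: a is rebound to a new list, b still points at the original.
Step by step:
`a = [8, 7, 2]` → a = [8, 7, 2]
`b = a` → b = [8, 7, 2] (same object as a)
`a = [51, 27, 43]` → a = [51, 27, 43]
`b.append(914)` → b = [8, 7, 2, 914]
`print(a)` → prints [51, 27, 43]
`print(b)` → prints [8, 7, 2, 914]

Answer:
[51, 27, 43]
[8, 7, 2, 914]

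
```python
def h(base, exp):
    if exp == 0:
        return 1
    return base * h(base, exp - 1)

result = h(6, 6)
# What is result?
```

h(6, 6) = 6 * 6 * 6 * 6 * 6 * 6 = 46656

Answer: 46656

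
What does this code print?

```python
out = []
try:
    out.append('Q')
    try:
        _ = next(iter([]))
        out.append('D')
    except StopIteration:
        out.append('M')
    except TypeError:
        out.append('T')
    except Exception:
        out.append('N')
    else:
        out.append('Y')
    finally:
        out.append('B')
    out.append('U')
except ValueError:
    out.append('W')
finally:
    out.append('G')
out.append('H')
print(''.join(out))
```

Execution trace: 'Q' (try body) → 'M' (inner except StopIteration) → 'B' (inner finally) → 'U' (try body, no exception) → 'G' (finally) → 'H' (after the try/except). Output: QMBUGH

Answer: QMBUGH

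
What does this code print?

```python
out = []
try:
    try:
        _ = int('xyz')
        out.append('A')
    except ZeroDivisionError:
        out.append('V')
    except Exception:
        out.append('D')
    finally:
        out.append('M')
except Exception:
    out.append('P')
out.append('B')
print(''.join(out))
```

Execution trace: 'D' (inner except Exception) → 'M' (inner finally) → 'B' (after the try/except). Output: DMB

Answer: DMB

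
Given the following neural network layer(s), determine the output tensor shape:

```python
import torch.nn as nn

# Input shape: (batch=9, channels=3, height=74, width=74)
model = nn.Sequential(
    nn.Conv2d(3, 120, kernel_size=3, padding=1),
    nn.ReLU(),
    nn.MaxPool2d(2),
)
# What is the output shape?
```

Input: (9, 3, 74, 74) -> after Conv2d: (9, 120, 74, 74) -> after ReLU: (9, 120, 74, 74) -> Output: (9, 120, 37, 37)

Answer: (9, 120, 37, 37)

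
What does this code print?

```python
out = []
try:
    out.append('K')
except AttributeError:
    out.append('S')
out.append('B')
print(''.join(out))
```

Execution trace: 'K' (try body, no exception) → 'B' (after the try/except). Output: KB

Answer: KB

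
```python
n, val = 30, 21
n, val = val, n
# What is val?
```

Trace:
`n, val = 30, 21` → n = 30; val = 21
`n, val = val, n` → n = 21; val = 30
So val = 30

Answer: 30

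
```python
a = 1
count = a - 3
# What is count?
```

Trace:
`a = 1` → a = 1
`count = a - 3` → count = -2
So count = -2

Answer: -2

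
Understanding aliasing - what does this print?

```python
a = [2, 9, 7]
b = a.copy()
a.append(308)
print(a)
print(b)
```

Key concept: list.copy() creates independent copy.
Step by step:
`a = [2, 9, 7]` → a = [2, 9, 7]
`b = a.copy()` → b = [2, 9, 7]
`a.append(308)` → a = [2, 9, 7, 308]
`print(a)` → prints [2, 9, 7, 308]
`print(b)` → prints [2, 9, 7]

Answer:
[2, 9, 7, 308]
[2, 9, 7]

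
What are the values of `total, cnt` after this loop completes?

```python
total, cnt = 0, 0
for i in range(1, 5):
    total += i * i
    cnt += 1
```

Sum of squares and count
`total, cnt` takes the values: (0, 0) → (1, 0) → (1, 1) → (5, 1) → (5, 2) → (14, 2) → (14, 3) → (30, 3) → (30, 4)

Answer: 30, 4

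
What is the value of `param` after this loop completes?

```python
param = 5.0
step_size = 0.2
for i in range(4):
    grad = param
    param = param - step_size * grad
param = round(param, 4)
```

Gradient descent: w = 5.0 * (1 - 0.2)^4
`param` takes the values: 5.0 → 4.0 → 3.2 → 2.56 → 2.048

Answer: 2.048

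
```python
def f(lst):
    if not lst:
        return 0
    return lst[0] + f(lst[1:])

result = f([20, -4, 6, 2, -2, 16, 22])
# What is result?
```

20 + (-4) + 6 + 2 + (-2) + 16 + 22 + 0 = 60

Answer: 60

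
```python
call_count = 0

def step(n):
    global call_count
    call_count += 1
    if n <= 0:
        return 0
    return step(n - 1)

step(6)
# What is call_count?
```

Linear recursion stepping by 1: 7 calls from n=6 down to ≤0.

Answer: 7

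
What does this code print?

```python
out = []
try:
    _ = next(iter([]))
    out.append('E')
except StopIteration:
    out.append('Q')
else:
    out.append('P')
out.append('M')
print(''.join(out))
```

Execution trace: 'Q' (except StopIteration) → 'M' (after the try/except). Output: QM

Answer: QM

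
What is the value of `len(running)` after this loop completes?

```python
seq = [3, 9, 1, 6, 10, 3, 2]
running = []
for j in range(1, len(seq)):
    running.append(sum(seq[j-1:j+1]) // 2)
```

Number of 2-element averages
`running` takes the values: [] → [6] → [6, 5] → [6, 5, 3] → [6, 5, 3, 8] → [6, 5, 3, 8, 6] → [6, 5, 3, 8, 6, 2]
So `len(running)` = 6

Answer: 6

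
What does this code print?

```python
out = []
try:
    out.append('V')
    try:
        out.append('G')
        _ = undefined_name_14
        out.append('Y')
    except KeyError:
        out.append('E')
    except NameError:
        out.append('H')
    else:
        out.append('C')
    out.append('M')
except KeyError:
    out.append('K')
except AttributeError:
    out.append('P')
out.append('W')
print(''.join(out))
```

Execution trace: 'V' (try body) → 'G' (inner try body) → 'H' (inner except NameError) → 'M' (try body, no exception) → 'W' (after the try/except). Output: VGHMW

Answer: VGHMW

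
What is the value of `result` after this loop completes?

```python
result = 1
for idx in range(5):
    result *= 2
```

2^5 = 32
`result` takes the values: 1 → 2 → 4 → 8 → 16 → 32

Answer: 32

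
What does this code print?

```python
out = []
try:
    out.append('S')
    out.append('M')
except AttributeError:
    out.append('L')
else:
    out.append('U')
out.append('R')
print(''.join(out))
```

Execution trace: 'S' (try body) → 'M' (try body, no exception) → 'U' (else) → 'R' (after the try/except). Output: SMUR

Answer: SMUR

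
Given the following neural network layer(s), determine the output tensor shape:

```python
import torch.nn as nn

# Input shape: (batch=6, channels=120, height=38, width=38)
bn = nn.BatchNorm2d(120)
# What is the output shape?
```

Input: (6, 120, 38, 38) -> Output: (6, 120, 38, 38)

Answer: (6, 120, 38, 38)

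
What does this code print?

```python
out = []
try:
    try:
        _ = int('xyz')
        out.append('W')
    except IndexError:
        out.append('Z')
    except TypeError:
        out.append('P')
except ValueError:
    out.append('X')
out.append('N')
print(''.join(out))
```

Execution trace: 'X' (outer except ValueError) → 'N' (after the try/except). Output: XN

Answer: XN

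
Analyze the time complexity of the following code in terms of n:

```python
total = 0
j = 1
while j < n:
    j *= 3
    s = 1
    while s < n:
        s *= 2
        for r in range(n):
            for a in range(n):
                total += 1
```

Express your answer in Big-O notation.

Each loop level contributes: log n × log n × n × n. Multiplying the contributions gives O(n^2 log² n).

Answer: O(n^2 log² n)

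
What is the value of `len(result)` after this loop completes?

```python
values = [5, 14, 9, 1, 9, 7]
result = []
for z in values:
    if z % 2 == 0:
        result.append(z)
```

Count even numbers in [5, 14, 9, 1, 9, 7]
`result` takes the values: [] → [14]
So `len(result)` = 1

Answer: 1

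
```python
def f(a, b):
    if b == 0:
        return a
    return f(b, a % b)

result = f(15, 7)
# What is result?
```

f(15, 7) -> f(7, 1) -> f(1, 0) -> 1

Answer: 1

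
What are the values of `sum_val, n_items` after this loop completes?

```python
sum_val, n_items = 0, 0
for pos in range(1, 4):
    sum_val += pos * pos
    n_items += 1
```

Sum of squares and count
`sum_val, n_items` takes the values: (0, 0) → (1, 0) → (1, 1) → (5, 1) → (5, 2) → (14, 2) → (14, 3)

Answer: 14, 3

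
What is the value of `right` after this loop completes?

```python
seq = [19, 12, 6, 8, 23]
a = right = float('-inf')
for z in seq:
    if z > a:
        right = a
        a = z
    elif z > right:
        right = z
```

Second largest (with repeats) in [19, 12, 6, 8, 23]
`right` takes the values: -inf → 12 → 19

Answer: 19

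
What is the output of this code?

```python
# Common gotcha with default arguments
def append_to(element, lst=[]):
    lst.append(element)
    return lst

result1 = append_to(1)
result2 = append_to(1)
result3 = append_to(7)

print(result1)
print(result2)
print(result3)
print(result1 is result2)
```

Key concept: mutable default argument gotcha.
Step by step:
`result1 = append_to(1)` → result1 = [1]
`result2 = append_to(1)` → result1 = [1, 1] (same object as result2); result2 = [1, 1] (same object as result1)
`result3 = append_to(7)` → result1 = [1, 1, 7] (same object as result2, result3); result2 = [1, 1, 7] (same object as result1, result3); result3 = [1, 1, 7] (same object as result1, result2)
`print(result1)` → prints [1, 1, 7]
`print(result2)` → prints [1, 1, 7]
`print(result3)` → prints [1, 1, 7]
`print(result1 is result2)` → prints True

Answer:
[1, 1, 7]
[1, 1, 7]
[1, 1, 7]
True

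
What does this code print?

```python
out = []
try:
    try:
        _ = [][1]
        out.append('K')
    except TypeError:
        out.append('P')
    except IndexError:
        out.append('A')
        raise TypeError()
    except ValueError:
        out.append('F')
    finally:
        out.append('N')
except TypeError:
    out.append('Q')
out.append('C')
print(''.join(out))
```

Execution trace: 'A' (inner except IndexError) → 'N' (inner finally) → 'Q' (outer except TypeError) → 'C' (after the try/except). Output: ANQC

Answer: ANQC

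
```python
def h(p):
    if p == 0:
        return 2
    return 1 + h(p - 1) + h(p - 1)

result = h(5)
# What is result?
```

h(p) = 1 + 2·h(p-1), h(0)=2. Closed form: (2+1)·2^5 - 1 = 95.

Answer: 95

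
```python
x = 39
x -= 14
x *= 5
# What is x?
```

Trace:
`x = 39` → x = 39
`x -= 14` → x = 25
`x *= 5` → x = 125
So x = 125

Answer: 125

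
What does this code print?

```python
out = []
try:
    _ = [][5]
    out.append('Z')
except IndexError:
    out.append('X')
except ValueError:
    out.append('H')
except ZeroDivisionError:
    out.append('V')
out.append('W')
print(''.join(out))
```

Execution trace: 'X' (except IndexError) → 'W' (after the try/except). Output: XW

Answer: XW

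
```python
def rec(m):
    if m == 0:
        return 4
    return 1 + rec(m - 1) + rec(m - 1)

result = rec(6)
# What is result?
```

rec(m) = 1 + 2·rec(m-1), rec(0)=4. Closed form: (4+1)·2^6 - 1 = 319.

Answer: 319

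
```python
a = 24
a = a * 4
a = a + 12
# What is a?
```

Trace:
`a = 24` → a = 24
`a = a * 4` → a = 96
`a = a + 12` → a = 108
So a = 108

Answer: 108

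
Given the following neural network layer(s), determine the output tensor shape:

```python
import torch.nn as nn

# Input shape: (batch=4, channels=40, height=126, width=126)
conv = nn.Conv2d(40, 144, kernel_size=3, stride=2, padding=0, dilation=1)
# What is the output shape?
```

Input: (4, 40, 126, 126) -> Output: (4, 144, 62, 62)

Answer: (4, 144, 62, 62)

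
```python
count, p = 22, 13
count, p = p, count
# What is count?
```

Trace:
`count, p = 22, 13` → count = 22; p = 13
`count, p = p, count` → count = 13; p = 22
So count = 13

Answer: 13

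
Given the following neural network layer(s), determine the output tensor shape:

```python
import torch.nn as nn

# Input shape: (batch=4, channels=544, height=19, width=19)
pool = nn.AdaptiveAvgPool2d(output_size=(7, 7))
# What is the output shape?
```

Input: (4, 544, 19, 19) -> Output: (4, 544, 7, 7)

Answer: (4, 544, 7, 7)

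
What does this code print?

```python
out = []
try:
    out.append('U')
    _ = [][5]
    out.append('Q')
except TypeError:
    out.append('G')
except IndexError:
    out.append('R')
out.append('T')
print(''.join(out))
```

Execution trace: 'U' (try body) → 'R' (except IndexError) → 'T' (after the try/except). Output: URT

Answer: URT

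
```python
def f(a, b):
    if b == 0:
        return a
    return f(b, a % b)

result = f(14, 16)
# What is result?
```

f(14, 16) -> f(16, 14) -> f(14, 2) -> f(2, 0) -> 2

Answer: 2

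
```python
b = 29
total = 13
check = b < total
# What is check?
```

Trace:
`b = 29` → b = 29
`total = 13` → total = 13
`check = b < total` → check = False
So check = False

Answer: False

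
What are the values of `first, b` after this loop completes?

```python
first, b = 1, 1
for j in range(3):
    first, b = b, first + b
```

Fibonacci: after 3 iterations
`first, b` takes the values: (1, 1) → (1, 2) → (2, 3) → (3, 5)

Answer: 3, 5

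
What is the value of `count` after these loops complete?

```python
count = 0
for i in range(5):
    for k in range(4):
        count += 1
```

5 * 4 = 20
`count` takes the values: 0 → 1 → 2 → 3 → 4 → 5 → 6 → 7 → 8 → 9 → 10 → 11 → 12 → 13 → 14 → 15 → 16 → 17 → 18 → 19 → 20

Answer: 20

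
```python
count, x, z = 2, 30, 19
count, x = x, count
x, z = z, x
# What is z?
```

Trace:
`count, x, z = 2, 30, 19` → count = 2; x = 30; z = 19
`count, x = x, count` → count = 30; x = 2
`x, z = z, x` → x = 19; z = 2
So z = 2

Answer: 2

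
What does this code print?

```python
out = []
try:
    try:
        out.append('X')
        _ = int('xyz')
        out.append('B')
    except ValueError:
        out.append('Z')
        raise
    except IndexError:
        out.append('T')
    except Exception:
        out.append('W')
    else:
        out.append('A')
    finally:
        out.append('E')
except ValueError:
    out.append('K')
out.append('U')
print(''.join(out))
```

Execution trace: 'X' (inner try body) → 'Z' (inner except ValueError) → 'E' (inner finally) → 'K' (outer except ValueError) → 'U' (after the try/except). Output: XZEKU

Answer: XZEKU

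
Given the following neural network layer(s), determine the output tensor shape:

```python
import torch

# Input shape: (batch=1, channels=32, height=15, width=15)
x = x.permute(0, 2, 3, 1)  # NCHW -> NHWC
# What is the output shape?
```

Input: (1, 32, 15, 15) -> Output: (1, 15, 15, 32)

Answer: (1, 15, 15, 32)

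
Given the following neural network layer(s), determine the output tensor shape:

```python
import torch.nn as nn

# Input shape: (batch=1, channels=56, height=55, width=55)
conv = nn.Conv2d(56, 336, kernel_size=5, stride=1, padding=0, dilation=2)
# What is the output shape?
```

Input: (1, 56, 55, 55) -> Output: (1, 336, 47, 47)

Answer: (1, 336, 47, 47)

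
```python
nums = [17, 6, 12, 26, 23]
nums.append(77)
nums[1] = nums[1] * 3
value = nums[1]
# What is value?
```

Trace:
`nums = [17, 6, 12, 26, 23]` → nums = [17, 6, 12, 26, 23]
`nums.append(77)` → nums = [17, 6, 12, 26, 23, 77]
`nums[1] = nums[1] * 3` → nums = [17, 18, 12, 26, 23, 77]
`value = nums[1]` → value = 18
So value = 18

Answer: 18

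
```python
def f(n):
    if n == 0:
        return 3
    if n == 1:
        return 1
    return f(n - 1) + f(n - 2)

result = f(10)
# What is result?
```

Build up from base cases: f(0)=3, f(1)=1, f(2)=4, f(3)=5, f(4)=9, f(5)=14, f(6)=23, ..., f(10)=157

Answer: 157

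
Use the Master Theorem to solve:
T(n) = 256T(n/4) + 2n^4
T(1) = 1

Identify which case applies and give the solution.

a=256, b=4, f(n)=2n^4. log_4(256) = 4. Since c=4 = 4, Case 2 applies: T(n) = Θ(n^log_b(a) · log n) = O(n^4 log n).

Answer: O(n^4 log n) - Case 2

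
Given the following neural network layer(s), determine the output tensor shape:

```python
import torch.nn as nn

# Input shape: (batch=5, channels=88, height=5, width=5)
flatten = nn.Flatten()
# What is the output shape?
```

Input: (5, 88, 5, 5) -> Output: (5, 2200)

Answer: (5, 2200)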